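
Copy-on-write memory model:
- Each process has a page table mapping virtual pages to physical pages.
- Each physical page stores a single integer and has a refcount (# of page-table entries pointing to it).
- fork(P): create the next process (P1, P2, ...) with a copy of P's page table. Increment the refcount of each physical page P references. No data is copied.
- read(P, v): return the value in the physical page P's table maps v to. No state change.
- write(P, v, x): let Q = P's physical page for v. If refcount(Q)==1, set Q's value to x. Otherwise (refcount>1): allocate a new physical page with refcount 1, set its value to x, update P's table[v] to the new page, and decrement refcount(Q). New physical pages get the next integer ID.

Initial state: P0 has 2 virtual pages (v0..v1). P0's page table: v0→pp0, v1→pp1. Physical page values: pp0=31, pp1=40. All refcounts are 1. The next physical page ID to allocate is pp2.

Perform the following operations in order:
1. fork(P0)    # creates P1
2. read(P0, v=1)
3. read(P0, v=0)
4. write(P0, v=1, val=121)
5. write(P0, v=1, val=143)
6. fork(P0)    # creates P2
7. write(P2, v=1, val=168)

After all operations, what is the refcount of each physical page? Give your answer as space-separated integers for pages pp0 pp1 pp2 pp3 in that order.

Op 1: fork(P0) -> P1. 2 ppages; refcounts: pp0:2 pp1:2
Op 2: read(P0, v1) -> 40. No state change.
Op 3: read(P0, v0) -> 31. No state change.
Op 4: write(P0, v1, 121). refcount(pp1)=2>1 -> COPY to pp2. 3 ppages; refcounts: pp0:2 pp1:1 pp2:1
Op 5: write(P0, v1, 143). refcount(pp2)=1 -> write in place. 3 ppages; refcounts: pp0:2 pp1:1 pp2:1
Op 6: fork(P0) -> P2. 3 ppages; refcounts: pp0:3 pp1:1 pp2:2
Op 7: write(P2, v1, 168). refcount(pp2)=2>1 -> COPY to pp3. 4 ppages; refcounts: pp0:3 pp1:1 pp2:1 pp3:1

Answer: 3 1 1 1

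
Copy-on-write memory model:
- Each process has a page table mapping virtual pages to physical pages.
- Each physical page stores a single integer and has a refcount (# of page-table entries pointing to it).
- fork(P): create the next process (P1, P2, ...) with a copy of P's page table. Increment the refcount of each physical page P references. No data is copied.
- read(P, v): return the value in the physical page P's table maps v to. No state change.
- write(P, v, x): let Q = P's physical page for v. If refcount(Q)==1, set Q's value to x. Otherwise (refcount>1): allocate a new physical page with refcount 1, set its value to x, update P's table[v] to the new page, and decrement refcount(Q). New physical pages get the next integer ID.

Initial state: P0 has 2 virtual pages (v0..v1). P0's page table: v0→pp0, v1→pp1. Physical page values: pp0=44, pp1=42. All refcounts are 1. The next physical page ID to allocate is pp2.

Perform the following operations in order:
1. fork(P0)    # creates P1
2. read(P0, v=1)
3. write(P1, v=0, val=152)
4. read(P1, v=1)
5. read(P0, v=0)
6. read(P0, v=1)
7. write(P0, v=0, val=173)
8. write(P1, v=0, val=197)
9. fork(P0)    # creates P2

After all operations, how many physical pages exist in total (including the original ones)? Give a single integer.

Answer: 3

Derivation:
Op 1: fork(P0) -> P1. 2 ppages; refcounts: pp0:2 pp1:2
Op 2: read(P0, v1) -> 42. No state change.
Op 3: write(P1, v0, 152). refcount(pp0)=2>1 -> COPY to pp2. 3 ppages; refcounts: pp0:1 pp1:2 pp2:1
Op 4: read(P1, v1) -> 42. No state change.
Op 5: read(P0, v0) -> 44. No state change.
Op 6: read(P0, v1) -> 42. No state change.
Op 7: write(P0, v0, 173). refcount(pp0)=1 -> write in place. 3 ppages; refcounts: pp0:1 pp1:2 pp2:1
Op 8: write(P1, v0, 197). refcount(pp2)=1 -> write in place. 3 ppages; refcounts: pp0:1 pp1:2 pp2:1
Op 9: fork(P0) -> P2. 3 ppages; refcounts: pp0:2 pp1:3 pp2:1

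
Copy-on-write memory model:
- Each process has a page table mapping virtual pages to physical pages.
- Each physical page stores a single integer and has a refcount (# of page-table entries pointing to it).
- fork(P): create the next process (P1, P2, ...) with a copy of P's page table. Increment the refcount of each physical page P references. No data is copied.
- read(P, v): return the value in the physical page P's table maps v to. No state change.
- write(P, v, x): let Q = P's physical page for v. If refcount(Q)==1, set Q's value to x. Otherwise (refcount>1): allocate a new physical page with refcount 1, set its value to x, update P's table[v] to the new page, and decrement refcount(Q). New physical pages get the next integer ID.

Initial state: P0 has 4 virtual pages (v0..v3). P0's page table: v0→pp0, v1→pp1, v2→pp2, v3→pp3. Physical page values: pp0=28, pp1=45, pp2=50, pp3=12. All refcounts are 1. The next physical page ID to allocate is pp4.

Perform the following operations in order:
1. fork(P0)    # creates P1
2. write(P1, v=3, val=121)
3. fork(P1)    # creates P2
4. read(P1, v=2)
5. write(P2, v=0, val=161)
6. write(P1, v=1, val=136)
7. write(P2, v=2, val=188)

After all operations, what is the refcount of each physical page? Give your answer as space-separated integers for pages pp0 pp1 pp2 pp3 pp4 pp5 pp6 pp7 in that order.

Op 1: fork(P0) -> P1. 4 ppages; refcounts: pp0:2 pp1:2 pp2:2 pp3:2
Op 2: write(P1, v3, 121). refcount(pp3)=2>1 -> COPY to pp4. 5 ppages; refcounts: pp0:2 pp1:2 pp2:2 pp3:1 pp4:1
Op 3: fork(P1) -> P2. 5 ppages; refcounts: pp0:3 pp1:3 pp2:3 pp3:1 pp4:2
Op 4: read(P1, v2) -> 50. No state change.
Op 5: write(P2, v0, 161). refcount(pp0)=3>1 -> COPY to pp5. 6 ppages; refcounts: pp0:2 pp1:3 pp2:3 pp3:1 pp4:2 pp5:1
Op 6: write(P1, v1, 136). refcount(pp1)=3>1 -> COPY to pp6. 7 ppages; refcounts: pp0:2 pp1:2 pp2:3 pp3:1 pp4:2 pp5:1 pp6:1
Op 7: write(P2, v2, 188). refcount(pp2)=3>1 -> COPY to pp7. 8 ppages; refcounts: pp0:2 pp1:2 pp2:2 pp3:1 pp4:2 pp5:1 pp6:1 pp7:1

Answer: 2 2 2 1 2 1 1 1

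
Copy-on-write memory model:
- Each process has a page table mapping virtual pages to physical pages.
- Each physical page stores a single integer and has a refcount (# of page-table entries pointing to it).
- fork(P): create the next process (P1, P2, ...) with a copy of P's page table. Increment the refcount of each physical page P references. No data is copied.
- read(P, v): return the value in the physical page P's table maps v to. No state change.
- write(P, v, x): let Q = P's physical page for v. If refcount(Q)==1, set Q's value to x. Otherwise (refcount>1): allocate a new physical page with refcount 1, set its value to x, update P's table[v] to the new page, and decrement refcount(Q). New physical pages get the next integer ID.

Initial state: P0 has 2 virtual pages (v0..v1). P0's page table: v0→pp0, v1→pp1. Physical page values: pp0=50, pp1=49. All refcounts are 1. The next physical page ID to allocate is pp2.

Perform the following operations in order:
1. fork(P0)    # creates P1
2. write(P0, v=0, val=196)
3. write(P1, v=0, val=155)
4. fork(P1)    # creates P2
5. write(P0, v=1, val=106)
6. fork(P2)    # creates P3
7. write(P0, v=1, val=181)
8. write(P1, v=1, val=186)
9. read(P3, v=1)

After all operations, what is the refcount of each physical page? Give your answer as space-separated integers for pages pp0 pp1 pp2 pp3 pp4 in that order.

Answer: 3 2 1 1 1

Derivation:
Op 1: fork(P0) -> P1. 2 ppages; refcounts: pp0:2 pp1:2
Op 2: write(P0, v0, 196). refcount(pp0)=2>1 -> COPY to pp2. 3 ppages; refcounts: pp0:1 pp1:2 pp2:1
Op 3: write(P1, v0, 155). refcount(pp0)=1 -> write in place. 3 ppages; refcounts: pp0:1 pp1:2 pp2:1
Op 4: fork(P1) -> P2. 3 ppages; refcounts: pp0:2 pp1:3 pp2:1
Op 5: write(P0, v1, 106). refcount(pp1)=3>1 -> COPY to pp3. 4 ppages; refcounts: pp0:2 pp1:2 pp2:1 pp3:1
Op 6: fork(P2) -> P3. 4 ppages; refcounts: pp0:3 pp1:3 pp2:1 pp3:1
Op 7: write(P0, v1, 181). refcount(pp3)=1 -> write in place. 4 ppages; refcounts: pp0:3 pp1:3 pp2:1 pp3:1
Op 8: write(P1, v1, 186). refcount(pp1)=3>1 -> COPY to pp4. 5 ppages; refcounts: pp0:3 pp1:2 pp2:1 pp3:1 pp4:1
Op 9: read(P3, v1) -> 49. No state change.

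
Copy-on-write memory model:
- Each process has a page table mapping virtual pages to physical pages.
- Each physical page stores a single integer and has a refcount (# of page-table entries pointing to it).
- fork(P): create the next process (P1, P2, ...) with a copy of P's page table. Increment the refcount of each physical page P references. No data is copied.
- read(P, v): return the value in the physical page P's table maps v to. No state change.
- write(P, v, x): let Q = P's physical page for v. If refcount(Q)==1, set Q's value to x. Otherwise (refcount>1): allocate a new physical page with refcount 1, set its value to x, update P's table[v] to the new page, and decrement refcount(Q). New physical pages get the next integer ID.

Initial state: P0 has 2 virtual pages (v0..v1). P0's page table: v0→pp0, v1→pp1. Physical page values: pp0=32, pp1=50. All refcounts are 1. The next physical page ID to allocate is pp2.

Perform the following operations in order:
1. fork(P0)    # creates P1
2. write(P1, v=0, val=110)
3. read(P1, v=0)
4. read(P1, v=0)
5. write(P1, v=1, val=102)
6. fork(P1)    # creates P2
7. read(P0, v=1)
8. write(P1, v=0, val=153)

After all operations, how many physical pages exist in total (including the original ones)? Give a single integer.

Op 1: fork(P0) -> P1. 2 ppages; refcounts: pp0:2 pp1:2
Op 2: write(P1, v0, 110). refcount(pp0)=2>1 -> COPY to pp2. 3 ppages; refcounts: pp0:1 pp1:2 pp2:1
Op 3: read(P1, v0) -> 110. No state change.
Op 4: read(P1, v0) -> 110. No state change.
Op 5: write(P1, v1, 102). refcount(pp1)=2>1 -> COPY to pp3. 4 ppages; refcounts: pp0:1 pp1:1 pp2:1 pp3:1
Op 6: fork(P1) -> P2. 4 ppages; refcounts: pp0:1 pp1:1 pp2:2 pp3:2
Op 7: read(P0, v1) -> 50. No state change.
Op 8: write(P1, v0, 153). refcount(pp2)=2>1 -> COPY to pp4. 5 ppages; refcounts: pp0:1 pp1:1 pp2:1 pp3:2 pp4:1

Answer: 5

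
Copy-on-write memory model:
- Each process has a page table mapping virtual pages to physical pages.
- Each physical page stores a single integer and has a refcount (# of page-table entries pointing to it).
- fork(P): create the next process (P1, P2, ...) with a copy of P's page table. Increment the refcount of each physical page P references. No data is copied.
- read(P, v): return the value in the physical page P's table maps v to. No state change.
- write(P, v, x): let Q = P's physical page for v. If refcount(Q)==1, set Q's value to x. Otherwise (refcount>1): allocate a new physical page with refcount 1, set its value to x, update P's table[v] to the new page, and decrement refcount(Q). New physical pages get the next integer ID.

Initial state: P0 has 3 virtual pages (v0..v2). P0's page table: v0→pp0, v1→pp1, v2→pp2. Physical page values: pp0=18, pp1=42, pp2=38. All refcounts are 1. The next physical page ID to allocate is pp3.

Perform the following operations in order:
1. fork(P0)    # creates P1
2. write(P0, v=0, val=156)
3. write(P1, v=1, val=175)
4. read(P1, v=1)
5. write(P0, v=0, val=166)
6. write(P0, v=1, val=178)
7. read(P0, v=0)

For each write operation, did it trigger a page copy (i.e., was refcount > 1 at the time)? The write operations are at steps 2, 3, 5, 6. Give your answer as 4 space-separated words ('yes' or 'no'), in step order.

Op 1: fork(P0) -> P1. 3 ppages; refcounts: pp0:2 pp1:2 pp2:2
Op 2: write(P0, v0, 156). refcount(pp0)=2>1 -> COPY to pp3. 4 ppages; refcounts: pp0:1 pp1:2 pp2:2 pp3:1
Op 3: write(P1, v1, 175). refcount(pp1)=2>1 -> COPY to pp4. 5 ppages; refcounts: pp0:1 pp1:1 pp2:2 pp3:1 pp4:1
Op 4: read(P1, v1) -> 175. No state change.
Op 5: write(P0, v0, 166). refcount(pp3)=1 -> write in place. 5 ppages; refcounts: pp0:1 pp1:1 pp2:2 pp3:1 pp4:1
Op 6: write(P0, v1, 178). refcount(pp1)=1 -> write in place. 5 ppages; refcounts: pp0:1 pp1:1 pp2:2 pp3:1 pp4:1
Op 7: read(P0, v0) -> 166. No state change.

yes yes no no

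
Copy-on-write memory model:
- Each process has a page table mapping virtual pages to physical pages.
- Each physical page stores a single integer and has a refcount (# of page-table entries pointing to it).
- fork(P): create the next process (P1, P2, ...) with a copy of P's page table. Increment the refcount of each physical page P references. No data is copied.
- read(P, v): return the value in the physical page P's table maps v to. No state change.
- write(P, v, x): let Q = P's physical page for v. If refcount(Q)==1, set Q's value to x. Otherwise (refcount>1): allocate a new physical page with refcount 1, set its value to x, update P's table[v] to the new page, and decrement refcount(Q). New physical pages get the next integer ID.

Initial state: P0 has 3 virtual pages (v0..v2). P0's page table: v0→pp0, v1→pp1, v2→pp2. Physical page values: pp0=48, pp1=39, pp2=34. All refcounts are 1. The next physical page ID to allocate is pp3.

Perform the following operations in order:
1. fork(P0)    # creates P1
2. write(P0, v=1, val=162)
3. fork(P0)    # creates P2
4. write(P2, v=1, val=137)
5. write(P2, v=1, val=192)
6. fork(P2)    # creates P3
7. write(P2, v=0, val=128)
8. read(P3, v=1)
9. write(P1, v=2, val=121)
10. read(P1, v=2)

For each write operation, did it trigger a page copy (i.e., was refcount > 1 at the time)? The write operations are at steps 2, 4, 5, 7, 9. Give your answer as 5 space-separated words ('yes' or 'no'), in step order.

Op 1: fork(P0) -> P1. 3 ppages; refcounts: pp0:2 pp1:2 pp2:2
Op 2: write(P0, v1, 162). refcount(pp1)=2>1 -> COPY to pp3. 4 ppages; refcounts: pp0:2 pp1:1 pp2:2 pp3:1
Op 3: fork(P0) -> P2. 4 ppages; refcounts: pp0:3 pp1:1 pp2:3 pp3:2
Op 4: write(P2, v1, 137). refcount(pp3)=2>1 -> COPY to pp4. 5 ppages; refcounts: pp0:3 pp1:1 pp2:3 pp3:1 pp4:1
Op 5: write(P2, v1, 192). refcount(pp4)=1 -> write in place. 5 ppages; refcounts: pp0:3 pp1:1 pp2:3 pp3:1 pp4:1
Op 6: fork(P2) -> P3. 5 ppages; refcounts: pp0:4 pp1:1 pp2:4 pp3:1 pp4:2
Op 7: write(P2, v0, 128). refcount(pp0)=4>1 -> COPY to pp5. 6 ppages; refcounts: pp0:3 pp1:1 pp2:4 pp3:1 pp4:2 pp5:1
Op 8: read(P3, v1) -> 192. No state change.
Op 9: write(P1, v2, 121). refcount(pp2)=4>1 -> COPY to pp6. 7 ppages; refcounts: pp0:3 pp1:1 pp2:3 pp3:1 pp4:2 pp5:1 pp6:1
Op 10: read(P1, v2) -> 121. No state change.

yes yes no yes yes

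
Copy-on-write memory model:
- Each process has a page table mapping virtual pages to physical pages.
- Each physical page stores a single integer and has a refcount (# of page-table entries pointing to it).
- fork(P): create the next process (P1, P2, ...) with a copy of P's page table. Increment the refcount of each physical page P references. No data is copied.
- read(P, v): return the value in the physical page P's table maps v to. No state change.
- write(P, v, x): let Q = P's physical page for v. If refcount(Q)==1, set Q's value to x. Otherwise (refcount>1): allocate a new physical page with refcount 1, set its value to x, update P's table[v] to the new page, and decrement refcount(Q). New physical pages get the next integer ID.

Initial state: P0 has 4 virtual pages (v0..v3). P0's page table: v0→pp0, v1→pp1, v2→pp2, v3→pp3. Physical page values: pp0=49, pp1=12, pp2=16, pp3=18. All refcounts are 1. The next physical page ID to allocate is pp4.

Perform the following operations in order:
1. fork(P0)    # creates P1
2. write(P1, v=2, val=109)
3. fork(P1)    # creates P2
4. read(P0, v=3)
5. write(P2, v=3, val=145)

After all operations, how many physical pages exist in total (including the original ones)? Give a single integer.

Op 1: fork(P0) -> P1. 4 ppages; refcounts: pp0:2 pp1:2 pp2:2 pp3:2
Op 2: write(P1, v2, 109). refcount(pp2)=2>1 -> COPY to pp4. 5 ppages; refcounts: pp0:2 pp1:2 pp2:1 pp3:2 pp4:1
Op 3: fork(P1) -> P2. 5 ppages; refcounts: pp0:3 pp1:3 pp2:1 pp3:3 pp4:2
Op 4: read(P0, v3) -> 18. No state change.
Op 5: write(P2, v3, 145). refcount(pp3)=3>1 -> COPY to pp5. 6 ppages; refcounts: pp0:3 pp1:3 pp2:1 pp3:2 pp4:2 pp5:1

Answer: 6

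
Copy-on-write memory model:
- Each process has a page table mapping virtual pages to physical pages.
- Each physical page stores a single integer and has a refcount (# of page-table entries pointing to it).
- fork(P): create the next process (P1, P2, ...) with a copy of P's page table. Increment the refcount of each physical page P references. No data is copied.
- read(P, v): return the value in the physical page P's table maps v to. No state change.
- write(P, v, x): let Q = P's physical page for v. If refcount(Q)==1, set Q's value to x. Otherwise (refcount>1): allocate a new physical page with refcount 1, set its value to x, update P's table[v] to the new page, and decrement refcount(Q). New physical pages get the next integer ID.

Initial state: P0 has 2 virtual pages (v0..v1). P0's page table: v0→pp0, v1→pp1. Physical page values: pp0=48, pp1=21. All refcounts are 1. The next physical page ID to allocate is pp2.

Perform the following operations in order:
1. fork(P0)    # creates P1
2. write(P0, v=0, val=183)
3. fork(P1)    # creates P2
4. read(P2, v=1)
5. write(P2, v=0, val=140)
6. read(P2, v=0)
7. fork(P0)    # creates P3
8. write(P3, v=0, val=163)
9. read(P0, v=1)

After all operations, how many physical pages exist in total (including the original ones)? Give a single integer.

Answer: 5

Derivation:
Op 1: fork(P0) -> P1. 2 ppages; refcounts: pp0:2 pp1:2
Op 2: write(P0, v0, 183). refcount(pp0)=2>1 -> COPY to pp2. 3 ppages; refcounts: pp0:1 pp1:2 pp2:1
Op 3: fork(P1) -> P2. 3 ppages; refcounts: pp0:2 pp1:3 pp2:1
Op 4: read(P2, v1) -> 21. No state change.
Op 5: write(P2, v0, 140). refcount(pp0)=2>1 -> COPY to pp3. 4 ppages; refcounts: pp0:1 pp1:3 pp2:1 pp3:1
Op 6: read(P2, v0) -> 140. No state change.
Op 7: fork(P0) -> P3. 4 ppages; refcounts: pp0:1 pp1:4 pp2:2 pp3:1
Op 8: write(P3, v0, 163). refcount(pp2)=2>1 -> COPY to pp4. 5 ppages; refcounts: pp0:1 pp1:4 pp2:1 pp3:1 pp4:1
Op 9: read(P0, v1) -> 21. No state change.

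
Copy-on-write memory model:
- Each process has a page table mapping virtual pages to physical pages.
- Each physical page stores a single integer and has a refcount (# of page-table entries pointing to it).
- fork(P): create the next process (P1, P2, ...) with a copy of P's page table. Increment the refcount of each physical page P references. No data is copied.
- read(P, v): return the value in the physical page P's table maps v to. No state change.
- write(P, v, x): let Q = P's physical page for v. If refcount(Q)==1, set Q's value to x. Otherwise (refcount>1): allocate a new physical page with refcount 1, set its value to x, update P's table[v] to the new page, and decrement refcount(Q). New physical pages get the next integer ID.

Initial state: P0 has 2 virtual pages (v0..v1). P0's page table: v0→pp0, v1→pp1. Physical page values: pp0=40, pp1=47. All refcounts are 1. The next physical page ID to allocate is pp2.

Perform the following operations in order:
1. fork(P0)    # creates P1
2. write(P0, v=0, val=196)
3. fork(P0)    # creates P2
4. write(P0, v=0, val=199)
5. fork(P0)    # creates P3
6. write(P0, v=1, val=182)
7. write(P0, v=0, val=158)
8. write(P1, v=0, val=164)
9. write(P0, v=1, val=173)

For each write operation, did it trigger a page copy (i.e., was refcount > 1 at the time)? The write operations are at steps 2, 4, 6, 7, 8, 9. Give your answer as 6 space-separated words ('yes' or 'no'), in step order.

Op 1: fork(P0) -> P1. 2 ppages; refcounts: pp0:2 pp1:2
Op 2: write(P0, v0, 196). refcount(pp0)=2>1 -> COPY to pp2. 3 ppages; refcounts: pp0:1 pp1:2 pp2:1
Op 3: fork(P0) -> P2. 3 ppages; refcounts: pp0:1 pp1:3 pp2:2
Op 4: write(P0, v0, 199). refcount(pp2)=2>1 -> COPY to pp3. 4 ppages; refcounts: pp0:1 pp1:3 pp2:1 pp3:1
Op 5: fork(P0) -> P3. 4 ppages; refcounts: pp0:1 pp1:4 pp2:1 pp3:2
Op 6: write(P0, v1, 182). refcount(pp1)=4>1 -> COPY to pp4. 5 ppages; refcounts: pp0:1 pp1:3 pp2:1 pp3:2 pp4:1
Op 7: write(P0, v0, 158). refcount(pp3)=2>1 -> COPY to pp5. 6 ppages; refcounts: pp0:1 pp1:3 pp2:1 pp3:1 pp4:1 pp5:1
Op 8: write(P1, v0, 164). refcount(pp0)=1 -> write in place. 6 ppages; refcounts: pp0:1 pp1:3 pp2:1 pp3:1 pp4:1 pp5:1
Op 9: write(P0, v1, 173). refcount(pp4)=1 -> write in place. 6 ppages; refcounts: pp0:1 pp1:3 pp2:1 pp3:1 pp4:1 pp5:1

yes yes yes yes no no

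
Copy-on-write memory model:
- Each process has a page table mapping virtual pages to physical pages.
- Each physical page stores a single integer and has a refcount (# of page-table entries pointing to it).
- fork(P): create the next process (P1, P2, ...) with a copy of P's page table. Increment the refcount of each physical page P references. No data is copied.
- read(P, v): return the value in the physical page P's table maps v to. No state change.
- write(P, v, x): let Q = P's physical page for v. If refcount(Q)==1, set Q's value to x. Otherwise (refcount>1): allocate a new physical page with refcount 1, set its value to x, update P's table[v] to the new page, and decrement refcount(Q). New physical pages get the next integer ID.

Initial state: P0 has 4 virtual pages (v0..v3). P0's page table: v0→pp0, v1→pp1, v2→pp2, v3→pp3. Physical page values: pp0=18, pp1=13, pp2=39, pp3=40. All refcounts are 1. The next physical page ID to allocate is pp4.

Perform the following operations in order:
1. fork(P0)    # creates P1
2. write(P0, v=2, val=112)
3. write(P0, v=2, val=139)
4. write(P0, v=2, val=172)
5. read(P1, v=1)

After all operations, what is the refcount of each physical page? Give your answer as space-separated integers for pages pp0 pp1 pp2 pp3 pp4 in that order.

Answer: 2 2 1 2 1

Derivation:
Op 1: fork(P0) -> P1. 4 ppages; refcounts: pp0:2 pp1:2 pp2:2 pp3:2
Op 2: write(P0, v2, 112). refcount(pp2)=2>1 -> COPY to pp4. 5 ppages; refcounts: pp0:2 pp1:2 pp2:1 pp3:2 pp4:1
Op 3: write(P0, v2, 139). refcount(pp4)=1 -> write in place. 5 ppages; refcounts: pp0:2 pp1:2 pp2:1 pp3:2 pp4:1
Op 4: write(P0, v2, 172). refcount(pp4)=1 -> write in place. 5 ppages; refcounts: pp0:2 pp1:2 pp2:1 pp3:2 pp4:1
Op 5: read(P1, v1) -> 13. No state change.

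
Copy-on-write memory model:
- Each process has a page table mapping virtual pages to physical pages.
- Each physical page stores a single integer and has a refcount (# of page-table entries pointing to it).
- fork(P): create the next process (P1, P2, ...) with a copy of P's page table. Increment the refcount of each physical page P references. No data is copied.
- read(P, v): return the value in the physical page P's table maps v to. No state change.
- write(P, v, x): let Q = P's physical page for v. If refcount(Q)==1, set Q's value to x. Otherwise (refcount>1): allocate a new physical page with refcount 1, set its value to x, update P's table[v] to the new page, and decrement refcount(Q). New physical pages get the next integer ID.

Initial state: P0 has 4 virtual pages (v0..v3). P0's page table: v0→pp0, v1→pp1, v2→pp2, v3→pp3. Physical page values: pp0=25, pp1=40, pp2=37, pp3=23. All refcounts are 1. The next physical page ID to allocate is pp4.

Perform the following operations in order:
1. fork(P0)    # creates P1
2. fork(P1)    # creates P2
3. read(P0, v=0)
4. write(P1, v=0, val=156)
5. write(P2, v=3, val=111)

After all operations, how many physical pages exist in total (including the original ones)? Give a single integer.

Op 1: fork(P0) -> P1. 4 ppages; refcounts: pp0:2 pp1:2 pp2:2 pp3:2
Op 2: fork(P1) -> P2. 4 ppages; refcounts: pp0:3 pp1:3 pp2:3 pp3:3
Op 3: read(P0, v0) -> 25. No state change.
Op 4: write(P1, v0, 156). refcount(pp0)=3>1 -> COPY to pp4. 5 ppages; refcounts: pp0:2 pp1:3 pp2:3 pp3:3 pp4:1
Op 5: write(P2, v3, 111). refcount(pp3)=3>1 -> COPY to pp5. 6 ppages; refcounts: pp0:2 pp1:3 pp2:3 pp3:2 pp4:1 pp5:1

Answer: 6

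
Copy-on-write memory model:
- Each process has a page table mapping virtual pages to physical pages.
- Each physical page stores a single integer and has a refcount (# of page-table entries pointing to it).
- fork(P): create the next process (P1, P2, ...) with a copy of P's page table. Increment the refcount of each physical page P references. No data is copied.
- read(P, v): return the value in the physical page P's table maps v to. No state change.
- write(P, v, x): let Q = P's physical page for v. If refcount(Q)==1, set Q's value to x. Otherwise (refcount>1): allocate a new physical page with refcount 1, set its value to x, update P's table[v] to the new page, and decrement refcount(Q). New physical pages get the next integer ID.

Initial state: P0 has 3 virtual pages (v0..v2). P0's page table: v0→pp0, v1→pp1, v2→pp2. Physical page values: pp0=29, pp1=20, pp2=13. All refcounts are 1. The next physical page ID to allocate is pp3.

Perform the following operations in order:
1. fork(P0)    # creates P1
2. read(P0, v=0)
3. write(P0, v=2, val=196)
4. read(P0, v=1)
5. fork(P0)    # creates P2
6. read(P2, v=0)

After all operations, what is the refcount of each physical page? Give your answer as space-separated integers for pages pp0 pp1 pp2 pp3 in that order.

Op 1: fork(P0) -> P1. 3 ppages; refcounts: pp0:2 pp1:2 pp2:2
Op 2: read(P0, v0) -> 29. No state change.
Op 3: write(P0, v2, 196). refcount(pp2)=2>1 -> COPY to pp3. 4 ppages; refcounts: pp0:2 pp1:2 pp2:1 pp3:1
Op 4: read(P0, v1) -> 20. No state change.
Op 5: fork(P0) -> P2. 4 ppages; refcounts: pp0:3 pp1:3 pp2:1 pp3:2
Op 6: read(P2, v0) -> 29. No state change.

Answer: 3 3 1 2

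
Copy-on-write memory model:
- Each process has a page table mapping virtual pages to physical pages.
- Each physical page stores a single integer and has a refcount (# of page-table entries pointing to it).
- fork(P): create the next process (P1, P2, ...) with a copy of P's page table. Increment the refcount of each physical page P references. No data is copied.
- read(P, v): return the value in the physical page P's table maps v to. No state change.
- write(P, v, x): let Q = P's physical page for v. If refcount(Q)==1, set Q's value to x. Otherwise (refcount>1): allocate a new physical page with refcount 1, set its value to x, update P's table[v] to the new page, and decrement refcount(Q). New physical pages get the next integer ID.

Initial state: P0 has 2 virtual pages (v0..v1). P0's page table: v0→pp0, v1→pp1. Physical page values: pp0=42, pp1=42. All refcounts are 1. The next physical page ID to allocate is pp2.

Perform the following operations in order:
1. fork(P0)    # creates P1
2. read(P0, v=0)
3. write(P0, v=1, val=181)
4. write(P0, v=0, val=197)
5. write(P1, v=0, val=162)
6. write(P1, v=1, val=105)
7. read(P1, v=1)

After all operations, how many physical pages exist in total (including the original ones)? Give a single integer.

Op 1: fork(P0) -> P1. 2 ppages; refcounts: pp0:2 pp1:2
Op 2: read(P0, v0) -> 42. No state change.
Op 3: write(P0, v1, 181). refcount(pp1)=2>1 -> COPY to pp2. 3 ppages; refcounts: pp0:2 pp1:1 pp2:1
Op 4: write(P0, v0, 197). refcount(pp0)=2>1 -> COPY to pp3. 4 ppages; refcounts: pp0:1 pp1:1 pp2:1 pp3:1
Op 5: write(P1, v0, 162). refcount(pp0)=1 -> write in place. 4 ppages; refcounts: pp0:1 pp1:1 pp2:1 pp3:1
Op 6: write(P1, v1, 105). refcount(pp1)=1 -> write in place. 4 ppages; refcounts: pp0:1 pp1:1 pp2:1 pp3:1
Op 7: read(P1, v1) -> 105. No state change.

Answer: 4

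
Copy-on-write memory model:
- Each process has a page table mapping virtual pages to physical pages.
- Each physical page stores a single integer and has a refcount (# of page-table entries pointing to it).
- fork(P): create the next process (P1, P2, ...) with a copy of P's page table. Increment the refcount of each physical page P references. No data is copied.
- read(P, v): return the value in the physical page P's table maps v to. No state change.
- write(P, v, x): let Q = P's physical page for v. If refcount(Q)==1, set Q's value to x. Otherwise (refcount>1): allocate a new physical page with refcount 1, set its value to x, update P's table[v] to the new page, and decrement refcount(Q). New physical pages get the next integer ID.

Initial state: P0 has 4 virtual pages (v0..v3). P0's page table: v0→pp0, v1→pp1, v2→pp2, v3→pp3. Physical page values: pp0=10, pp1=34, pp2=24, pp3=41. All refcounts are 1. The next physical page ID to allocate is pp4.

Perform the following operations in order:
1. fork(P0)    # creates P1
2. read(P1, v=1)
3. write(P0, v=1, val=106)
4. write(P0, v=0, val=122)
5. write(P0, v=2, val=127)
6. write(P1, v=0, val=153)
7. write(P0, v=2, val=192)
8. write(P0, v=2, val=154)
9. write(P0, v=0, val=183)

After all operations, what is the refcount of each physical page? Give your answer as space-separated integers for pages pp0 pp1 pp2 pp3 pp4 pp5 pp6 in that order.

Op 1: fork(P0) -> P1. 4 ppages; refcounts: pp0:2 pp1:2 pp2:2 pp3:2
Op 2: read(P1, v1) -> 34. No state change.
Op 3: write(P0, v1, 106). refcount(pp1)=2>1 -> COPY to pp4. 5 ppages; refcounts: pp0:2 pp1:1 pp2:2 pp3:2 pp4:1
Op 4: write(P0, v0, 122). refcount(pp0)=2>1 -> COPY to pp5. 6 ppages; refcounts: pp0:1 pp1:1 pp2:2 pp3:2 pp4:1 pp5:1
Op 5: write(P0, v2, 127). refcount(pp2)=2>1 -> COPY to pp6. 7 ppages; refcounts: pp0:1 pp1:1 pp2:1 pp3:2 pp4:1 pp5:1 pp6:1
Op 6: write(P1, v0, 153). refcount(pp0)=1 -> write in place. 7 ppages; refcounts: pp0:1 pp1:1 pp2:1 pp3:2 pp4:1 pp5:1 pp6:1
Op 7: write(P0, v2, 192). refcount(pp6)=1 -> write in place. 7 ppages; refcounts: pp0:1 pp1:1 pp2:1 pp3:2 pp4:1 pp5:1 pp6:1
Op 8: write(P0, v2, 154). refcount(pp6)=1 -> write in place. 7 ppages; refcounts: pp0:1 pp1:1 pp2:1 pp3:2 pp4:1 pp5:1 pp6:1
Op 9: write(P0, v0, 183). refcount(pp5)=1 -> write in place. 7 ppages; refcounts: pp0:1 pp1:1 pp2:1 pp3:2 pp4:1 pp5:1 pp6:1

Answer: 1 1 1 2 1 1 1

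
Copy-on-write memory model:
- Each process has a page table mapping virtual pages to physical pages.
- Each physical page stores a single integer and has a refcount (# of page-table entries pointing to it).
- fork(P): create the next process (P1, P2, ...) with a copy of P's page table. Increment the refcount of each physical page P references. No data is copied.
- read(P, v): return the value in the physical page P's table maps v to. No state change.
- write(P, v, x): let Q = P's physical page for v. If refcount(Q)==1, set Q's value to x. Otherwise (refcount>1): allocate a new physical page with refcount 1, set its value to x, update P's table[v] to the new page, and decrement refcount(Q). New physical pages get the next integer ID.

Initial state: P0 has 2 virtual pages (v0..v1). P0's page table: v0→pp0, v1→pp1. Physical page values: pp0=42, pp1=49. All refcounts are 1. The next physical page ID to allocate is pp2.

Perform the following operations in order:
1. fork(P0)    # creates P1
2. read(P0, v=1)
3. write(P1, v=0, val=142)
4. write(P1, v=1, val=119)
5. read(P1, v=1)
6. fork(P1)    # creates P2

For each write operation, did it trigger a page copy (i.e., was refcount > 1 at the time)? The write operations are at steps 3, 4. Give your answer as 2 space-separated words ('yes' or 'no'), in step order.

Op 1: fork(P0) -> P1. 2 ppages; refcounts: pp0:2 pp1:2
Op 2: read(P0, v1) -> 49. No state change.
Op 3: write(P1, v0, 142). refcount(pp0)=2>1 -> COPY to pp2. 3 ppages; refcounts: pp0:1 pp1:2 pp2:1
Op 4: write(P1, v1, 119). refcount(pp1)=2>1 -> COPY to pp3. 4 ppages; refcounts: pp0:1 pp1:1 pp2:1 pp3:1
Op 5: read(P1, v1) -> 119. No state change.
Op 6: fork(P1) -> P2. 4 ppages; refcounts: pp0:1 pp1:1 pp2:2 pp3:2

yes yes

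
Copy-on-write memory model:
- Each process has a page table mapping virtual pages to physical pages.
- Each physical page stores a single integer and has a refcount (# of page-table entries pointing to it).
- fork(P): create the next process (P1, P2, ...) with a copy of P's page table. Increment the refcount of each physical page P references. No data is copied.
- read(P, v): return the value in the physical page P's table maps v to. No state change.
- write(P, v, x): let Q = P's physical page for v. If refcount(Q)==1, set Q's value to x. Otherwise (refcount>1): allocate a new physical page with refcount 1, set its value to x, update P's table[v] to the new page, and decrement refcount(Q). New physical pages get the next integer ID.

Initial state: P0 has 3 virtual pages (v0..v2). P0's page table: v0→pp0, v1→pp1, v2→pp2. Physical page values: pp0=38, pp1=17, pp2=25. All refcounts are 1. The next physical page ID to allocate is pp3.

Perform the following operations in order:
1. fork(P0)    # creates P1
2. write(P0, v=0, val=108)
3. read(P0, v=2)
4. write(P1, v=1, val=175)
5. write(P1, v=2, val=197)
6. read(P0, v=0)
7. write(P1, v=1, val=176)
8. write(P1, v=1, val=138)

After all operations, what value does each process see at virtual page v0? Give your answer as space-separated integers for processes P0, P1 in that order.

Op 1: fork(P0) -> P1. 3 ppages; refcounts: pp0:2 pp1:2 pp2:2
Op 2: write(P0, v0, 108). refcount(pp0)=2>1 -> COPY to pp3. 4 ppages; refcounts: pp0:1 pp1:2 pp2:2 pp3:1
Op 3: read(P0, v2) -> 25. No state change.
Op 4: write(P1, v1, 175). refcount(pp1)=2>1 -> COPY to pp4. 5 ppages; refcounts: pp0:1 pp1:1 pp2:2 pp3:1 pp4:1
Op 5: write(P1, v2, 197). refcount(pp2)=2>1 -> COPY to pp5. 6 ppages; refcounts: pp0:1 pp1:1 pp2:1 pp3:1 pp4:1 pp5:1
Op 6: read(P0, v0) -> 108. No state change.
Op 7: write(P1, v1, 176). refcount(pp4)=1 -> write in place. 6 ppages; refcounts: pp0:1 pp1:1 pp2:1 pp3:1 pp4:1 pp5:1
Op 8: write(P1, v1, 138). refcount(pp4)=1 -> write in place. 6 ppages; refcounts: pp0:1 pp1:1 pp2:1 pp3:1 pp4:1 pp5:1
P0: v0 -> pp3 = 108
P1: v0 -> pp0 = 38

Answer: 108 38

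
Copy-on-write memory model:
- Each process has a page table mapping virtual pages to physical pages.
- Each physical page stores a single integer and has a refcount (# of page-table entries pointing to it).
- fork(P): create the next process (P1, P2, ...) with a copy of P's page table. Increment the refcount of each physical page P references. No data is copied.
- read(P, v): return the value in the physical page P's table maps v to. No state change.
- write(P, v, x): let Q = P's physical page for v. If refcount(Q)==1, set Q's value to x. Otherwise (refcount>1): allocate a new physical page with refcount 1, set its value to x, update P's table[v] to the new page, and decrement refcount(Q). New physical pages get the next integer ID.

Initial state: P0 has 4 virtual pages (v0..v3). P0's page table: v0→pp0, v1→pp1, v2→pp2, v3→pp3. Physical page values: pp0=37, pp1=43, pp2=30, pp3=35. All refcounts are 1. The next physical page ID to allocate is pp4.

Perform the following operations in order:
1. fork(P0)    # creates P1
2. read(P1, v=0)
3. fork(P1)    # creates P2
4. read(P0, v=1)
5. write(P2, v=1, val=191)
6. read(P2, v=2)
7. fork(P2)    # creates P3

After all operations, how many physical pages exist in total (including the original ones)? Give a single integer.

Answer: 5

Derivation:
Op 1: fork(P0) -> P1. 4 ppages; refcounts: pp0:2 pp1:2 pp2:2 pp3:2
Op 2: read(P1, v0) -> 37. No state change.
Op 3: fork(P1) -> P2. 4 ppages; refcounts: pp0:3 pp1:3 pp2:3 pp3:3
Op 4: read(P0, v1) -> 43. No state change.
Op 5: write(P2, v1, 191). refcount(pp1)=3>1 -> COPY to pp4. 5 ppages; refcounts: pp0:3 pp1:2 pp2:3 pp3:3 pp4:1
Op 6: read(P2, v2) -> 30. No state change.
Op 7: fork(P2) -> P3. 5 ppages; refcounts: pp0:4 pp1:2 pp2:4 pp3:4 pp4:2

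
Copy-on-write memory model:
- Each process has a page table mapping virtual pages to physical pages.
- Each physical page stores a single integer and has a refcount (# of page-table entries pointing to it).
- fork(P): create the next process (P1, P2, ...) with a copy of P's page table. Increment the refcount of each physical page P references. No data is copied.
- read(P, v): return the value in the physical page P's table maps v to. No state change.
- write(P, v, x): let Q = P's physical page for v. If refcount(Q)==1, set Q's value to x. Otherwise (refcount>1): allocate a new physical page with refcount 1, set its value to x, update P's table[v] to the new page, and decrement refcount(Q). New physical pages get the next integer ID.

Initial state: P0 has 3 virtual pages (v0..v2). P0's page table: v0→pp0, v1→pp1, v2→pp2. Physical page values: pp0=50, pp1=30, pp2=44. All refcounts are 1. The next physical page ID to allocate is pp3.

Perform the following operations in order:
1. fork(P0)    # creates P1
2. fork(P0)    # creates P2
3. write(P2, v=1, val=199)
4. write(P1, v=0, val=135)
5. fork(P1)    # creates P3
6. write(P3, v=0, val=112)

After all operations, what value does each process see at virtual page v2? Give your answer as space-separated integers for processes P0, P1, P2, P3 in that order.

Answer: 44 44 44 44

Derivation:
Op 1: fork(P0) -> P1. 3 ppages; refcounts: pp0:2 pp1:2 pp2:2
Op 2: fork(P0) -> P2. 3 ppages; refcounts: pp0:3 pp1:3 pp2:3
Op 3: write(P2, v1, 199). refcount(pp1)=3>1 -> COPY to pp3. 4 ppages; refcounts: pp0:3 pp1:2 pp2:3 pp3:1
Op 4: write(P1, v0, 135). refcount(pp0)=3>1 -> COPY to pp4. 5 ppages; refcounts: pp0:2 pp1:2 pp2:3 pp3:1 pp4:1
Op 5: fork(P1) -> P3. 5 ppages; refcounts: pp0:2 pp1:3 pp2:4 pp3:1 pp4:2
Op 6: write(P3, v0, 112). refcount(pp4)=2>1 -> COPY to pp5. 6 ppages; refcounts: pp0:2 pp1:3 pp2:4 pp3:1 pp4:1 pp5:1
P0: v2 -> pp2 = 44
P1: v2 -> pp2 = 44
P2: v2 -> pp2 = 44
P3: v2 -> pp2 = 44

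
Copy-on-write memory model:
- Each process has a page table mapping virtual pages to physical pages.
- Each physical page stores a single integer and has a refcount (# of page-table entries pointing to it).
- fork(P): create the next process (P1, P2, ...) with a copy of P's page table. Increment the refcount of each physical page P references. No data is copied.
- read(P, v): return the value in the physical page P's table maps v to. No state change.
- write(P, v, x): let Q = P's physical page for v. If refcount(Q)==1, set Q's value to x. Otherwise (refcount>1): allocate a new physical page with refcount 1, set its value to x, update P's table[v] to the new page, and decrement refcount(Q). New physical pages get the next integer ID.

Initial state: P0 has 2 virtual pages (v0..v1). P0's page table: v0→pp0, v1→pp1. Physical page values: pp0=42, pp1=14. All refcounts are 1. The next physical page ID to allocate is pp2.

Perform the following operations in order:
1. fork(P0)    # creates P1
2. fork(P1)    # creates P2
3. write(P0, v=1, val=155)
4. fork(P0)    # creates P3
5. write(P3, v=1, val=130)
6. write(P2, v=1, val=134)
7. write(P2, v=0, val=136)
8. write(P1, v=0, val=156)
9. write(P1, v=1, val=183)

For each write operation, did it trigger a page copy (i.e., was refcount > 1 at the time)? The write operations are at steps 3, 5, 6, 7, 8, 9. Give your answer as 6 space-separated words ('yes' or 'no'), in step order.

Op 1: fork(P0) -> P1. 2 ppages; refcounts: pp0:2 pp1:2
Op 2: fork(P1) -> P2. 2 ppages; refcounts: pp0:3 pp1:3
Op 3: write(P0, v1, 155). refcount(pp1)=3>1 -> COPY to pp2. 3 ppages; refcounts: pp0:3 pp1:2 pp2:1
Op 4: fork(P0) -> P3. 3 ppages; refcounts: pp0:4 pp1:2 pp2:2
Op 5: write(P3, v1, 130). refcount(pp2)=2>1 -> COPY to pp3. 4 ppages; refcounts: pp0:4 pp1:2 pp2:1 pp3:1
Op 6: write(P2, v1, 134). refcount(pp1)=2>1 -> COPY to pp4. 5 ppages; refcounts: pp0:4 pp1:1 pp2:1 pp3:1 pp4:1
Op 7: write(P2, v0, 136). refcount(pp0)=4>1 -> COPY to pp5. 6 ppages; refcounts: pp0:3 pp1:1 pp2:1 pp3:1 pp4:1 pp5:1
Op 8: write(P1, v0, 156). refcount(pp0)=3>1 -> COPY to pp6. 7 ppages; refcounts: pp0:2 pp1:1 pp2:1 pp3:1 pp4:1 pp5:1 pp6:1
Op 9: write(P1, v1, 183). refcount(pp1)=1 -> write in place. 7 ppages; refcounts: pp0:2 pp1:1 pp2:1 pp3:1 pp4:1 pp5:1 pp6:1

yes yes yes yes yes no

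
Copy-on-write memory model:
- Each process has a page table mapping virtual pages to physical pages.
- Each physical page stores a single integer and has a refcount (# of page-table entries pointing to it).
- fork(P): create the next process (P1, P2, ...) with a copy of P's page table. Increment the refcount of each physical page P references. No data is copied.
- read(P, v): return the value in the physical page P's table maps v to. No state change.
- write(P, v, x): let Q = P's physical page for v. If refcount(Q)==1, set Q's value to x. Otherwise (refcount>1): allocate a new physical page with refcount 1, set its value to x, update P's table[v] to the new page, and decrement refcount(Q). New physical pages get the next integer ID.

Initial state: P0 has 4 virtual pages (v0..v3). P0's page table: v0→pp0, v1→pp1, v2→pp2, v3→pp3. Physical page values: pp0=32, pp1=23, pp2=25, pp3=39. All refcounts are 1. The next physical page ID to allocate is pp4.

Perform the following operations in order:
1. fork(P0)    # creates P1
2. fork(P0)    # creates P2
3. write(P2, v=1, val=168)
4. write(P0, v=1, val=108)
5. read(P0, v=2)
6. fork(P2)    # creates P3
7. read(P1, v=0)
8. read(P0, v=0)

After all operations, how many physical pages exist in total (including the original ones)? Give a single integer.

Answer: 6

Derivation:
Op 1: fork(P0) -> P1. 4 ppages; refcounts: pp0:2 pp1:2 pp2:2 pp3:2
Op 2: fork(P0) -> P2. 4 ppages; refcounts: pp0:3 pp1:3 pp2:3 pp3:3
Op 3: write(P2, v1, 168). refcount(pp1)=3>1 -> COPY to pp4. 5 ppages; refcounts: pp0:3 pp1:2 pp2:3 pp3:3 pp4:1
Op 4: write(P0, v1, 108). refcount(pp1)=2>1 -> COPY to pp5. 6 ppages; refcounts: pp0:3 pp1:1 pp2:3 pp3:3 pp4:1 pp5:1
Op 5: read(P0, v2) -> 25. No state change.
Op 6: fork(P2) -> P3. 6 ppages; refcounts: pp0:4 pp1:1 pp2:4 pp3:4 pp4:2 pp5:1
Op 7: read(P1, v0) -> 32. No state change.
Op 8: read(P0, v0) -> 32. No state change.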